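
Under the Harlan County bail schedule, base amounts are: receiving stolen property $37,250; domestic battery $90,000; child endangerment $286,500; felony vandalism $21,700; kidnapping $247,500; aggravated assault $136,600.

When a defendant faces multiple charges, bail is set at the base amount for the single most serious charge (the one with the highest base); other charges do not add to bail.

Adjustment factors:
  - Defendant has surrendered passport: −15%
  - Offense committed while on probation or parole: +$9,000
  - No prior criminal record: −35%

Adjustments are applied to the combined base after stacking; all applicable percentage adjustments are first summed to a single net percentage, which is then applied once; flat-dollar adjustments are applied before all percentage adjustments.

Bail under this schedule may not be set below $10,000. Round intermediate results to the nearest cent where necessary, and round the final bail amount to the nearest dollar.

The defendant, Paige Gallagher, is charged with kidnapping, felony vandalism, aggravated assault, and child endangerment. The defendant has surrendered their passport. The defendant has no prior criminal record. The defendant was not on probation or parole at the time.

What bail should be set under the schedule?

Base amounts from the schedule: kidnapping $247,500; felony vandalism $21,700; aggravated assault $136,600; child endangerment $286,500.
Stacking rule: use the highest base only. Highest is child endangerment at $286,500. Combined base = $286,500.
Net percentage adjustment: −15% −35% = −50%. $286,500 × 0.5 = $143,250.
$143,250 is at or above the $10,000 minimum.

$143,250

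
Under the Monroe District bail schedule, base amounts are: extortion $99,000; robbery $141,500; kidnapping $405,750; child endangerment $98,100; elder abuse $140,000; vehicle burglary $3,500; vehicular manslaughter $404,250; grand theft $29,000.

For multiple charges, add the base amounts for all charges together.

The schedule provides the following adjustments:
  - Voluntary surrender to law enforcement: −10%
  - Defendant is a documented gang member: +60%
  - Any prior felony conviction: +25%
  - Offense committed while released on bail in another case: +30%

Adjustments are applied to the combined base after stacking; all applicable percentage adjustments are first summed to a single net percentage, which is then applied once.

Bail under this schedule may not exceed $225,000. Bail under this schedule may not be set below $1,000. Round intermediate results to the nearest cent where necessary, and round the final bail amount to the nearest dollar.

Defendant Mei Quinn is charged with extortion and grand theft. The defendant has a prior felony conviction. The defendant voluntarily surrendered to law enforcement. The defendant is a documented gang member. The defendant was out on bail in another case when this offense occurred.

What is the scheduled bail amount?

$225,000

Base amounts from the schedule: extortion $99,000; grand theft $29,000.
Stacking rule: sum of all bases. $99,000 + $29,000 = $128,000.
Net percentage adjustment: −10% +60% +25% +30% = +105%. $128,000 × 2.05 = $262,400.
Result $262,400 exceeds the maximum of $225,000; bail is capped at $225,000.
$225,000 is at or above the $1,000 minimum.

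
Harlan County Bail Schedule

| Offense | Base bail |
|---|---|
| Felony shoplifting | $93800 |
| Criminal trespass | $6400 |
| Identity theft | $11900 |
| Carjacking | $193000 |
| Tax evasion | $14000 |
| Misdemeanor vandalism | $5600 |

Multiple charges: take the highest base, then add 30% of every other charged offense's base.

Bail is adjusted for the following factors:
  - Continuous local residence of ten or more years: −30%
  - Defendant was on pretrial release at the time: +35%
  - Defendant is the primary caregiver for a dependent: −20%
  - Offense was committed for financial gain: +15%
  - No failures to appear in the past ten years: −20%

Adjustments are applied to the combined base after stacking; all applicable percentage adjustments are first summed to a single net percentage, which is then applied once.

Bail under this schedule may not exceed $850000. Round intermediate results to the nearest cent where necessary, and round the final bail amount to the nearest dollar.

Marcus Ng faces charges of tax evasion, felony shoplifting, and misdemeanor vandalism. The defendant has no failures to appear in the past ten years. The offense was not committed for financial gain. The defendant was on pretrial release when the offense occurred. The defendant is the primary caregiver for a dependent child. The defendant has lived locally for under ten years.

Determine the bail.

$94696

Base amounts from the schedule: tax evasion $14000; felony shoplifting $93800; misdemeanor vandalism $5600.
Stacking rule: highest base plus 30% of each additional charge. Highest is felony shoplifting at $93800. Additional: $14000 × 30% = $4200; $5600 × 30% = $1680. Combined base = $93800 + $5880 = $99680.
Net percentage adjustment: +35% −20% −20% = −5%. $99680 × 0.95 = $94696.
$94696 is within the $850000 maximum.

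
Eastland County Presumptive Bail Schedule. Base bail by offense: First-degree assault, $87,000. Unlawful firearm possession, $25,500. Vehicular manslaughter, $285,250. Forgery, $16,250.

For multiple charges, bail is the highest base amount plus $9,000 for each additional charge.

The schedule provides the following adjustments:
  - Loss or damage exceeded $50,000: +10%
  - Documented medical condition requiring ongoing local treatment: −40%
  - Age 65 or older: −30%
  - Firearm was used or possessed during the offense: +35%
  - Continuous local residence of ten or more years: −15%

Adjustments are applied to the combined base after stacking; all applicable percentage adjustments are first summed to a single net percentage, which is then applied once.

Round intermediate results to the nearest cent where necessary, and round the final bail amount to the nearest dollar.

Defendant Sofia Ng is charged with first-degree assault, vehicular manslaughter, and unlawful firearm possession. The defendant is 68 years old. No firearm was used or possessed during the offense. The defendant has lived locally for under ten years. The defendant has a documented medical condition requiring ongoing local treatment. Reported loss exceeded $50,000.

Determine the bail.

Base amounts from the schedule: first-degree assault $87,000; vehicular manslaughter $285,250; unlawful firearm possession $25,500.
Stacking rule: highest base plus $9,000 per additional charge. Highest is vehicular manslaughter at $285,250; 2 additional charges → +$18,000. Combined base = $303,250.
Net percentage adjustment: +10% −40% −30% = −60%. $303,250 × 0.4 = $121,300.

$121,300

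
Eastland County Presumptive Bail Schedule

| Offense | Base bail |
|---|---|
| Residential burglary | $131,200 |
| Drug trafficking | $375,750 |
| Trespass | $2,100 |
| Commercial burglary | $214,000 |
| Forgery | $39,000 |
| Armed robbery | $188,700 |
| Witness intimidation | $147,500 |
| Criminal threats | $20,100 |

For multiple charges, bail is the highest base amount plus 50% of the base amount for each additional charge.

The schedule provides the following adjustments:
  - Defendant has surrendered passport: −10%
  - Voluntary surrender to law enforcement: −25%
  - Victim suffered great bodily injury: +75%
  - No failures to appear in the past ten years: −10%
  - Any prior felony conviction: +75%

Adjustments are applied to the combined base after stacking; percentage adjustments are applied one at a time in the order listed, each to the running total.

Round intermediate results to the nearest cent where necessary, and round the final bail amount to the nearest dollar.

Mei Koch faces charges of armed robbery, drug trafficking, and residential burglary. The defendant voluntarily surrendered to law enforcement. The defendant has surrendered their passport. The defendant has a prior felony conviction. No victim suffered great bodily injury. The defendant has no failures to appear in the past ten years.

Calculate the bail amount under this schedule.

Base amounts from the schedule: armed robbery $188,700; drug trafficking $375,750; residential burglary $131,200.
Stacking rule: highest base plus 50% of each additional charge. Highest is drug trafficking at $375,750. Additional: $188,700 × 50% = $94,350; $131,200 × 50% = $65,600. Combined base = $375,750 + $159,950 = $535,700.
Defendant has surrendered passport (−10%): $535,700 × 0.9 = $482,130.
Voluntary surrender to law enforcement (−25%): $482,130 × 0.75 = $361,597.50.
No failures to appear in the past ten years (−10%): $361,597.50 × 0.9 = $325,437.75.
Any prior felony conviction (+75%): $325,437.75 × 1.75 = $569,516.06.
Rounded to the nearest dollar: $569,516.

$569,516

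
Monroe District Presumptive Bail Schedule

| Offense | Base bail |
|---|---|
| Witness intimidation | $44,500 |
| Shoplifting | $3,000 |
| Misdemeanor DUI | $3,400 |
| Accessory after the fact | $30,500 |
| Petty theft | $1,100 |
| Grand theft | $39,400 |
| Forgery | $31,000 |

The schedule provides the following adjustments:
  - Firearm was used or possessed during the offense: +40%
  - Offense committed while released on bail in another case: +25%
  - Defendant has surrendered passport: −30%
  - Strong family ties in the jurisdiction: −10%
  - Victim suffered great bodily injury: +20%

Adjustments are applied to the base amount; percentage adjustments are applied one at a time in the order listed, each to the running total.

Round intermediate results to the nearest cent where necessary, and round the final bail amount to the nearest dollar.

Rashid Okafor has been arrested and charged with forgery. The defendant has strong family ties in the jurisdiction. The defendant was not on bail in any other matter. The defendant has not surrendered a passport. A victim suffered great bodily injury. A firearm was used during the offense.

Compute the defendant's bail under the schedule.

$46,872

Base amounts from the schedule: forgery $31,000.
Single charge. Combined base = $31,000.
Firearm was used or possessed during the offense (+40%): $31,000 × 1.4 = $43,400.
Strong family ties in the jurisdiction (−10%): $43,400 × 0.9 = $39,060.
Victim suffered great bodily injury (+20%): $39,060 × 1.2 = $46,872.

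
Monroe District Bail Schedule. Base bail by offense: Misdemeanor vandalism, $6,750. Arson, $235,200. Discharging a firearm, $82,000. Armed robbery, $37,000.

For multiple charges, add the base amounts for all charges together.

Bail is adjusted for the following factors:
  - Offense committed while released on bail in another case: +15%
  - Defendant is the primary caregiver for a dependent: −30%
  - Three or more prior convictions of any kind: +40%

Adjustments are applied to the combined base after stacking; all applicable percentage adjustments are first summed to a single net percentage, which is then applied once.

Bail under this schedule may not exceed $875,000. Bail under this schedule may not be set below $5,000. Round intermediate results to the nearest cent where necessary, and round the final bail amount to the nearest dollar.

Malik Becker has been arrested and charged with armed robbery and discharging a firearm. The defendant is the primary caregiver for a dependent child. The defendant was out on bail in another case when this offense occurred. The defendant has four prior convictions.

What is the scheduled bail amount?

Base amounts from the schedule: armed robbery $37,000; discharging a firearm $82,000.
Stacking rule: sum of all bases. $37,000 + $82,000 = $119,000.
Net percentage adjustment: +15% −30% +40% = +25%. $119,000 × 1.25 = $148,750.
$148,750 is within the $875,000 maximum.
$148,750 is at or above the $5,000 minimum.

$148,750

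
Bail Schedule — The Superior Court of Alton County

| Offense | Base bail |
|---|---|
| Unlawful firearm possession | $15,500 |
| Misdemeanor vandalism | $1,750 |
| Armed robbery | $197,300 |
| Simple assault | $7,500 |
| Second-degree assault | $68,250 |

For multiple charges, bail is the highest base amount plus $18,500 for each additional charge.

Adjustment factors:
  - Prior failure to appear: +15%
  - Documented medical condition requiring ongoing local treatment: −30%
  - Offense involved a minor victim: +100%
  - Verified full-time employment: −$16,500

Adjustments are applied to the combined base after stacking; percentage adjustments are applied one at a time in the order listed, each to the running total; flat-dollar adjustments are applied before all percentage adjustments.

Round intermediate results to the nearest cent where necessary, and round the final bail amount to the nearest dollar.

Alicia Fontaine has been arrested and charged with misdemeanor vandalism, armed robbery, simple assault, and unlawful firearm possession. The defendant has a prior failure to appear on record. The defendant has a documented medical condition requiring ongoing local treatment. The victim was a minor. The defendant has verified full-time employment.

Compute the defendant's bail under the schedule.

Base amounts from the schedule: misdemeanor vandalism $1,750; armed robbery $197,300; simple assault $7,500; unlawful firearm possession $15,500.
Stacking rule: highest base plus $18,500 per additional charge. Highest is armed robbery at $197,300; 3 additional charges → +$55,500. Combined base = $252,800.
Verified full-time employment (−$16,500 flat): $252,800 − $16,500 = $236,300.
Prior failure to appear (+15%): $236,300 × 1.15 = $271,745.
Documented medical condition requiring ongoing local treatment (−30%): $271,745 × 0.7 = $190,221.50.
Offense involved a minor victim (+100%): $190,221.50 × 2 = $380,443.

$380,443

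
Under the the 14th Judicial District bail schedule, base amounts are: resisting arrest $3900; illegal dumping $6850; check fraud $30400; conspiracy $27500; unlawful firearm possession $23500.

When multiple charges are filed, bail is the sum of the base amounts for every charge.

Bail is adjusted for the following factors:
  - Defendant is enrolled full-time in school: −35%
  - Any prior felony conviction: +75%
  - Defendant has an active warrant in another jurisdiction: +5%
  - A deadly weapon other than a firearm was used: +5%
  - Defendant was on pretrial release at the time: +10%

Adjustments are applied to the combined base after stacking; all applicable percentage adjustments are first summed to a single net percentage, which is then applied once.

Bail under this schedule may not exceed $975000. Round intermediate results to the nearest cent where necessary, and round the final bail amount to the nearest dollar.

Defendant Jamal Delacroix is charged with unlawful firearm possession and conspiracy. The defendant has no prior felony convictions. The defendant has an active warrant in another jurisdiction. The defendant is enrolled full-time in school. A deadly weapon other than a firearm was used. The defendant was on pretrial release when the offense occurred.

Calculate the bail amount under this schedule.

Base amounts from the schedule: unlawful firearm possession $23500; conspiracy $27500.
Stacking rule: sum of all bases. $23500 + $27500 = $51000.
Net percentage adjustment: −35% +5% +5% +10% = −15%. $51000 × 0.85 = $43350.
$43350 is within the $975000 maximum.

$43350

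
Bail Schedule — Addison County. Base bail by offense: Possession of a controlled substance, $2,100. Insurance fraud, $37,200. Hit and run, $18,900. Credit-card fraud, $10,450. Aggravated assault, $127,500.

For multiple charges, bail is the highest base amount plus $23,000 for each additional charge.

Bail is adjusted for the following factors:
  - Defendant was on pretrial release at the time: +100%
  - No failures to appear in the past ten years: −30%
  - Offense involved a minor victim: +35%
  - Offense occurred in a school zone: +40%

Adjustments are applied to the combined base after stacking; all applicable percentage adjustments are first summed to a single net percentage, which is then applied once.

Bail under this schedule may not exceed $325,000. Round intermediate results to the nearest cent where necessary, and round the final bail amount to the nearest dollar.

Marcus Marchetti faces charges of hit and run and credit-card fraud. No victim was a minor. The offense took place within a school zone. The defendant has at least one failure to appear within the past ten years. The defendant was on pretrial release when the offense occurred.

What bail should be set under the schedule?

Base amounts from the schedule: hit and run $18,900; credit-card fraud $10,450.
Stacking rule: highest base plus $23,000 per additional charge. Highest is hit and run at $18,900; 1 additional charge → +$23,000. Combined base = $41,900.
Net percentage adjustment: +100% +40% = +140%. $41,900 × 2.4 = $100,560.
$100,560 is within the $325,000 maximum.

$100,560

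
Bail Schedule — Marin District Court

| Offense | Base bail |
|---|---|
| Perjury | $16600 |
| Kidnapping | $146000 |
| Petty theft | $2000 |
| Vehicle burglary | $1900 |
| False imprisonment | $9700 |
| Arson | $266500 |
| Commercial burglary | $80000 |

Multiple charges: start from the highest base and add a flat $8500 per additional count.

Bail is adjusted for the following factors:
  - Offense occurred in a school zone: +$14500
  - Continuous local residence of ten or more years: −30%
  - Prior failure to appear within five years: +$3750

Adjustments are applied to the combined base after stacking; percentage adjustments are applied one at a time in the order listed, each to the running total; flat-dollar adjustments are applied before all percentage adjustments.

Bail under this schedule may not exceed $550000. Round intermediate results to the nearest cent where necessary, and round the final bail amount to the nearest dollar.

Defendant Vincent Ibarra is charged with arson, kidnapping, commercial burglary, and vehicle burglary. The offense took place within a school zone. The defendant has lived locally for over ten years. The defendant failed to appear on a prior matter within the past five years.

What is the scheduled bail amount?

Base amounts from the schedule: arson $266500; kidnapping $146000; commercial burglary $80000; vehicle burglary $1900.
Stacking rule: highest base plus $8500 per additional charge. Highest is arson at $266500; 3 additional charges → +$25500. Combined base = $292000.
Offense occurred in a school zone (+$14500 flat): $292000 + $14500 = $306500.
Prior failure to appear within five years (+$3750 flat): $306500 + $3750 = $310250.
Continuous local residence of ten or more years (−30%): $310250 × 0.7 = $217175.
$217175 is within the $550000 maximum.

$217175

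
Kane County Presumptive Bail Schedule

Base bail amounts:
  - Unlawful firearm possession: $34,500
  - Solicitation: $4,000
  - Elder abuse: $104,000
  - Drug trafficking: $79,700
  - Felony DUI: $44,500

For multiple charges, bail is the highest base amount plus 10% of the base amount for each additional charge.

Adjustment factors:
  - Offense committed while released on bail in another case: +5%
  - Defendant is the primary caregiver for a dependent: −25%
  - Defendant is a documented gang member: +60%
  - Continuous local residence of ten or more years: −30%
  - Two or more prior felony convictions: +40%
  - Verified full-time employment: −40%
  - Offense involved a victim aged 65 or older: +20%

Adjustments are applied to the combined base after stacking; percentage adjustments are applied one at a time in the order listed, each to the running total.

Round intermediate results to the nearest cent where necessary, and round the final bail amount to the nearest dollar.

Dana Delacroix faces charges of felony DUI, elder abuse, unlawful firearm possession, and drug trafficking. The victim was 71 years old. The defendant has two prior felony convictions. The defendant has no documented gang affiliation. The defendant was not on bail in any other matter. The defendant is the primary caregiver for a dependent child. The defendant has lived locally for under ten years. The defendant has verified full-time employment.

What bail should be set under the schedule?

Base amounts from the schedule: felony DUI $44,500; elder abuse $104,000; unlawful firearm possession $34,500; drug trafficking $79,700.
Stacking rule: highest base plus 10% of each additional charge. Highest is elder abuse at $104,000. Additional: $44,500 × 10% = $4,450; $34,500 × 10% = $3,450; $79,700 × 10% = $7,970. Combined base = $104,000 + $15,870 = $119,870.
Defendant is the primary caregiver for a dependent (−25%): $119,870 × 0.75 = $89,902.50.
Two or more prior felony convictions (+40%): $89,902.50 × 1.4 = $125,863.50.
Verified full-time employment (−40%): $125,863.50 × 0.6 = $75,518.10.
Offense involved a victim aged 65 or older (+20%): $75,518.10 × 1.2 = $90,621.72.
Rounded to the nearest dollar: $90,622.

$90,622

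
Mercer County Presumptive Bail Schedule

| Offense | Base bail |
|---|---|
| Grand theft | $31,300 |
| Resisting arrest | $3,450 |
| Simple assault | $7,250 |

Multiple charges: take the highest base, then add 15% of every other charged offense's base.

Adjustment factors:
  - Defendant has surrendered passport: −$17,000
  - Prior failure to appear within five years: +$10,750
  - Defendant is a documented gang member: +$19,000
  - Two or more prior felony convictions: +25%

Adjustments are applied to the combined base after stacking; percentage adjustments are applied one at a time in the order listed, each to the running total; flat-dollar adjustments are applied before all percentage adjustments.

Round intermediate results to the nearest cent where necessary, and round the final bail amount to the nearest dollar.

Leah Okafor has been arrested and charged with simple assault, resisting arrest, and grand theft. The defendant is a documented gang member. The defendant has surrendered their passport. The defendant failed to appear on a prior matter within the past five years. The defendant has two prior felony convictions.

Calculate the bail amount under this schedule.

$57,069

Base amounts from the schedule: simple assault $7,250; resisting arrest $3,450; grand theft $31,300.
Stacking rule: highest base plus 15% of each additional charge. Highest is grand theft at $31,300. Additional: $7,250 × 15% = $1,087.50; $3,450 × 15% = $517.50. Combined base = $31,300 + $1,605 = $32,905.
Defendant has surrendered passport (−$17,000 flat): $32,905 − $17,000 = $15,905.
Prior failure to appear within five years (+$10,750 flat): $15,905 + $10,750 = $26,655.
Defendant is a documented gang member (+$19,000 flat): $26,655 + $19,000 = $45,655.
Two or more prior felony convictions (+25%): $45,655 × 1.25 = $57,068.75.
Rounded to the nearest dollar: $57,069.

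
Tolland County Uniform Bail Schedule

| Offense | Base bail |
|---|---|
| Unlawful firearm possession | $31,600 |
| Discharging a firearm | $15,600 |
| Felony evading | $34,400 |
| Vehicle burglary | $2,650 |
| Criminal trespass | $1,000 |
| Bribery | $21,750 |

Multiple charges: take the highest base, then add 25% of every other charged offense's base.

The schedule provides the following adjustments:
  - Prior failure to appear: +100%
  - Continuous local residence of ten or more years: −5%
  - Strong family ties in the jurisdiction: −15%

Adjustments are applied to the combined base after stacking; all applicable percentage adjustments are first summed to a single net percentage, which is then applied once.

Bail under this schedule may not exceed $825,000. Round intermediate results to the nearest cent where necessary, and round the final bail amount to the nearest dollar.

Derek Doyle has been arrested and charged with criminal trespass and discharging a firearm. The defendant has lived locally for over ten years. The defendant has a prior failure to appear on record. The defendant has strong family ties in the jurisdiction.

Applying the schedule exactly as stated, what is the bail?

$28,530

Base amounts from the schedule: criminal trespass $1,000; discharging a firearm $15,600.
Stacking rule: highest base plus 25% of each additional charge. Highest is discharging a firearm at $15,600. Additional: $1,000 × 25% = $250. Combined base = $15,600 + $250 = $15,850.
Net percentage adjustment: +100% −5% −15% = +80%. $15,850 × 1.8 = $28,530.
$28,530 is within the $825,000 maximum.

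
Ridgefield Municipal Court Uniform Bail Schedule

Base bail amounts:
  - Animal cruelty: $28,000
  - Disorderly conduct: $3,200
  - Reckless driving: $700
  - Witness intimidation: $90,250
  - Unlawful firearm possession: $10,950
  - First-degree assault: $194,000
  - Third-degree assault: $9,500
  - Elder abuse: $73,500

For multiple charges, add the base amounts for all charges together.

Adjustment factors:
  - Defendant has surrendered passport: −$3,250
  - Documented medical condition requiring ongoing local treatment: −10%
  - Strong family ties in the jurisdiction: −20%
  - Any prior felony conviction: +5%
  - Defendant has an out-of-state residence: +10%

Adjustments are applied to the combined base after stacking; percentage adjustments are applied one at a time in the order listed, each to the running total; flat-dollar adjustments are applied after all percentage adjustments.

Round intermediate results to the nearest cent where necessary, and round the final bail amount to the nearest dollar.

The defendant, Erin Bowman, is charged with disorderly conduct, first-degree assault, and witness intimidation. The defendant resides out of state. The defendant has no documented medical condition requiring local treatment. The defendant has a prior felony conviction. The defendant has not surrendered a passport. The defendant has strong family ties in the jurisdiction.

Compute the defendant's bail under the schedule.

Base amounts from the schedule: disorderly conduct $3,200; first-degree assault $194,000; witness intimidation $90,250.
Stacking rule: sum of all bases. $3,200 + $194,000 + $90,250 = $287,450.
Strong family ties in the jurisdiction (−20%): $287,450 × 0.8 = $229,960.
Any prior felony conviction (+5%): $229,960 × 1.05 = $241,458.
Defendant has an out-of-state residence (+10%): $241,458 × 1.1 = $265,603.80.
Rounded to the nearest dollar: $265,604.

$265,604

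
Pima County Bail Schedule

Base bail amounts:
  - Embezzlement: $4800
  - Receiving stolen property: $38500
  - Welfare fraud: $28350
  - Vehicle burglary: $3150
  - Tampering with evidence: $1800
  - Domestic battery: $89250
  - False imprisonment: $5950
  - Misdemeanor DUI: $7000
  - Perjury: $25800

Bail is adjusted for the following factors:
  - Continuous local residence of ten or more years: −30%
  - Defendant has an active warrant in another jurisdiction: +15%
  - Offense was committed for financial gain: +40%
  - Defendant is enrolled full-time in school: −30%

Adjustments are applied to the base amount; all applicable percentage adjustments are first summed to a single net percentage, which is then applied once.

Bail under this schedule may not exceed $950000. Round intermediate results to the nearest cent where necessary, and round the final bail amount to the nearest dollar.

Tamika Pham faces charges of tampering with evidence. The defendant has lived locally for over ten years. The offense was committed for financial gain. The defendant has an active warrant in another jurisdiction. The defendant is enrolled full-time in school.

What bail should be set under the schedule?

$1710

Base amounts from the schedule: tampering with evidence $1800.
Single charge. Combined base = $1800.
Net percentage adjustment: −30% +15% +40% −30% = −5%. $1800 × 0.95 = $1710.
$1710 is within the $950000 maximum.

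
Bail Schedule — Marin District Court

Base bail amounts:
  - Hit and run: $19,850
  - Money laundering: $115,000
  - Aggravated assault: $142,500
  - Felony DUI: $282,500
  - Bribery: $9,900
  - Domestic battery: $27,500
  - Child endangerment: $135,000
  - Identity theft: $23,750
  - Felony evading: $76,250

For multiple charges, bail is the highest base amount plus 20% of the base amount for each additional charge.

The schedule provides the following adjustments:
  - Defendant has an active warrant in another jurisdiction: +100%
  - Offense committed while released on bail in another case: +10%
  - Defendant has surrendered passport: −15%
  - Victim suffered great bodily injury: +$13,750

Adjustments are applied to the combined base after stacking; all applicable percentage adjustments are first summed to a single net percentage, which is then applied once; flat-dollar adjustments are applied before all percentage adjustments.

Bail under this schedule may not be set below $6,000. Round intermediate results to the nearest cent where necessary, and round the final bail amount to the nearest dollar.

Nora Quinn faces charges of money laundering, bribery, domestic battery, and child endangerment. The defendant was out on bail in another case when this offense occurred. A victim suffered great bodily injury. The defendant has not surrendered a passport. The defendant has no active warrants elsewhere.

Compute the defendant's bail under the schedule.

Base amounts from the schedule: money laundering $115,000; bribery $9,900; domestic battery $27,500; child endangerment $135,000.
Stacking rule: highest base plus 20% of each additional charge. Highest is child endangerment at $135,000. Additional: $115,000 × 20% = $23,000; $9,900 × 20% = $1,980; $27,500 × 20% = $5,500. Combined base = $135,000 + $30,480 = $165,480.
Victim suffered great bodily injury (+$13,750 flat): $165,480 + $13,750 = $179,230.
Offense committed while released on bail in another case (+10%): $179,230 × 1.1 = $197,153.
$197,153 is at or above the $6,000 minimum.

$197,153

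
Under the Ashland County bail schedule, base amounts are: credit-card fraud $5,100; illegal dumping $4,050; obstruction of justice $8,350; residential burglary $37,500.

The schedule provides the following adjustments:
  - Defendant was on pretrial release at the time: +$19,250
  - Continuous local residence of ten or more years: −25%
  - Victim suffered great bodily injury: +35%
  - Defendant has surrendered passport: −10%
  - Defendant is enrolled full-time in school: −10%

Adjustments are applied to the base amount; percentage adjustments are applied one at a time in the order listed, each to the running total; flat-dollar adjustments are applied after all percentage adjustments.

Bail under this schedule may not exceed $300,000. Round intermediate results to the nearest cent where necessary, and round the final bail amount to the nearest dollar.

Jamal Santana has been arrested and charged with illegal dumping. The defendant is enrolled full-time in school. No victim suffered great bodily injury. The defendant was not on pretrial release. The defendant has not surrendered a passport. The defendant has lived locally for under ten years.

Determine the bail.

$3,645

Base amounts from the schedule: illegal dumping $4,050.
Single charge. Combined base = $4,050.
Defendant is enrolled full-time in school (−10%): $4,050 × 0.9 = $3,645.
$3,645 is within the $300,000 maximum.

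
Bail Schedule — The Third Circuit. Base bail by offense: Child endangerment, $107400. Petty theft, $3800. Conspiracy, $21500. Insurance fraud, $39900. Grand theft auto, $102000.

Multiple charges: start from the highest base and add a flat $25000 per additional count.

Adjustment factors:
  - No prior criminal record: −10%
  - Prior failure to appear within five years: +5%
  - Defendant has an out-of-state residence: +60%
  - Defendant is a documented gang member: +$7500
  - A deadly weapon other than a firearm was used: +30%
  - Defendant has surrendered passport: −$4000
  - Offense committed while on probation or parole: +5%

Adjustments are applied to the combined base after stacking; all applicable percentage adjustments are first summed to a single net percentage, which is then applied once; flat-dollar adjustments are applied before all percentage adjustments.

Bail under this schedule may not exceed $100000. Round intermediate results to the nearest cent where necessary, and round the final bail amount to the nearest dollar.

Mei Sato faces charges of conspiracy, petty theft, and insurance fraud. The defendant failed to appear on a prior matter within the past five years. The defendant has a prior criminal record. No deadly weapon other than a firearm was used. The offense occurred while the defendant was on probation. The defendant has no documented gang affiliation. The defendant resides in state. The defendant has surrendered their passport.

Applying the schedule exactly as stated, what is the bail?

$94490

Base amounts from the schedule: conspiracy $21500; petty theft $3800; insurance fraud $39900.
Stacking rule: highest base plus $25000 per additional charge. Highest is insurance fraud at $39900; 2 additional charges → +$50000. Combined base = $89900.
Defendant has surrendered passport (−$4000 flat): $89900 − $4000 = $85900.
Net percentage adjustment: +5% +5% = +10%. $85900 × 1.1 = $94490.
$94490 is within the $100000 maximum.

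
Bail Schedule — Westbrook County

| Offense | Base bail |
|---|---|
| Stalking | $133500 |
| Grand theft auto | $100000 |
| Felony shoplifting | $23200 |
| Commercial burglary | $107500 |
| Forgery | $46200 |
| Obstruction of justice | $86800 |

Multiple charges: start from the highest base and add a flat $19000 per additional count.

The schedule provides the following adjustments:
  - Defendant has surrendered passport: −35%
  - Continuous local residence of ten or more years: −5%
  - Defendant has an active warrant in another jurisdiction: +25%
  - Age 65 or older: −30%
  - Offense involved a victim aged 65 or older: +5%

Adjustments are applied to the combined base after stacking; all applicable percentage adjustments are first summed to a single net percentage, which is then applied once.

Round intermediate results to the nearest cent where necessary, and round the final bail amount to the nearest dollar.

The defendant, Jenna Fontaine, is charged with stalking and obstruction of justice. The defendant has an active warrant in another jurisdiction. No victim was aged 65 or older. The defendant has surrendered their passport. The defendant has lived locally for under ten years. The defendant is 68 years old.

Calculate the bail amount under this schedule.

Base amounts from the schedule: stalking $133500; obstruction of justice $86800.
Stacking rule: highest base plus $19000 per additional charge. Highest is stalking at $133500; 1 additional charge → +$19000. Combined base = $152500.
Net percentage adjustment: −35% +25% −30% = −40%. $152500 × 0.6 = $91500.

$91500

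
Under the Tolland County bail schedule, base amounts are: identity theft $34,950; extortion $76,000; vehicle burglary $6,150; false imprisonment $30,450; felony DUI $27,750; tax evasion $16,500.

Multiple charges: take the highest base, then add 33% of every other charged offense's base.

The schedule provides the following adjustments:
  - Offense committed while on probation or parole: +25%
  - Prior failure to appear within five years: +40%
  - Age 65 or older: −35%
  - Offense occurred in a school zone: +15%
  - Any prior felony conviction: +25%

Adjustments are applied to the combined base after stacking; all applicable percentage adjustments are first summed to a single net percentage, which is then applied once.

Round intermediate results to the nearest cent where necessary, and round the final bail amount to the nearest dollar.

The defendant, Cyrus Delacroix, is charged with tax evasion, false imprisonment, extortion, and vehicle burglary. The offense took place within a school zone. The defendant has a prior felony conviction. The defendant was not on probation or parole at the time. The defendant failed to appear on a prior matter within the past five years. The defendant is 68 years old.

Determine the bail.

$135,608

Base amounts from the schedule: tax evasion $16,500; false imprisonment $30,450; extortion $76,000; vehicle burglary $6,150.
Stacking rule: highest base plus 33% of each additional charge. Highest is extortion at $76,000. Additional: $16,500 × 33% = $5,445; $30,450 × 33% = $10,048.50; $6,150 × 33% = $2,029.50. Combined base = $76,000 + $17,523 = $93,523.
Net percentage adjustment: +40% −35% +15% +25% = +45%. $93,523 × 1.45 = $135,608.35.
Rounded to the nearest dollar: $135,608.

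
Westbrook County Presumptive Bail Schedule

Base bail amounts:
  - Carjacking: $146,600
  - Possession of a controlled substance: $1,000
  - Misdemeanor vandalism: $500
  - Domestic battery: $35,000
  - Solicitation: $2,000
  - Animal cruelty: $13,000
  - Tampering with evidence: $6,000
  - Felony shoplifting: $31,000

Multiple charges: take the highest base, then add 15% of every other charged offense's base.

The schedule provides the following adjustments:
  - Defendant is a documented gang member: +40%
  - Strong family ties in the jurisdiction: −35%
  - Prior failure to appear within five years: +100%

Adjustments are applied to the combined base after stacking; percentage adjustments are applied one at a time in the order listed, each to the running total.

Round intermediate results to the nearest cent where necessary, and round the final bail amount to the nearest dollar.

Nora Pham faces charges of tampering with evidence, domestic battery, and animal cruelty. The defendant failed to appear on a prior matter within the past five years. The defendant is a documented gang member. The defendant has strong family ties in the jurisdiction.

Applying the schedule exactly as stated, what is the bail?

$68,887

Base amounts from the schedule: tampering with evidence $6,000; domestic battery $35,000; animal cruelty $13,000.
Stacking rule: highest base plus 15% of each additional charge. Highest is domestic battery at $35,000. Additional: $6,000 × 15% = $900; $13,000 × 15% = $1,950. Combined base = $35,000 + $2,850 = $37,850.
Defendant is a documented gang member (+40%): $37,850 × 1.4 = $52,990.
Strong family ties in the jurisdiction (−35%): $52,990 × 0.65 = $34,443.50.
Prior failure to appear within five years (+100%): $34,443.50 × 2 = $68,887.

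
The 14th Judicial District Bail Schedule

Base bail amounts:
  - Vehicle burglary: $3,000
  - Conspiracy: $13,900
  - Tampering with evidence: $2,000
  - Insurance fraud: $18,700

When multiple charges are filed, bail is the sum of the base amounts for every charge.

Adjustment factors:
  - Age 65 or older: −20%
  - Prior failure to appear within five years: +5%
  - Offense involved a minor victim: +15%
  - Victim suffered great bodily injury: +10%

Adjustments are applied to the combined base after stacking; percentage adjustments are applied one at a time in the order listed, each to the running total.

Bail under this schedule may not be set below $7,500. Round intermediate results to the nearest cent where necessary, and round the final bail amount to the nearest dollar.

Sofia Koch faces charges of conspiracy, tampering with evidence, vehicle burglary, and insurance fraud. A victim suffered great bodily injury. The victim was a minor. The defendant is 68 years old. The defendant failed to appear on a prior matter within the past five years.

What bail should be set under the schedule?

Base amounts from the schedule: conspiracy $13,900; tampering with evidence $2,000; vehicle burglary $3,000; insurance fraud $18,700.
Stacking rule: sum of all bases. $13,900 + $2,000 + $3,000 + $18,700 = $37,600.
Age 65 or older (−20%): $37,600 × 0.8 = $30,080.
Prior failure to appear within five years (+5%): $30,080 × 1.05 = $31,584.
Offense involved a minor victim (+15%): $31,584 × 1.15 = $36,321.60.
Victim suffered great bodily injury (+10%): $36,321.60 × 1.1 = $39,953.76.
$39,953.76 is at or above the $7,500 minimum.
Rounded to the nearest dollar: $39,954.

$39,954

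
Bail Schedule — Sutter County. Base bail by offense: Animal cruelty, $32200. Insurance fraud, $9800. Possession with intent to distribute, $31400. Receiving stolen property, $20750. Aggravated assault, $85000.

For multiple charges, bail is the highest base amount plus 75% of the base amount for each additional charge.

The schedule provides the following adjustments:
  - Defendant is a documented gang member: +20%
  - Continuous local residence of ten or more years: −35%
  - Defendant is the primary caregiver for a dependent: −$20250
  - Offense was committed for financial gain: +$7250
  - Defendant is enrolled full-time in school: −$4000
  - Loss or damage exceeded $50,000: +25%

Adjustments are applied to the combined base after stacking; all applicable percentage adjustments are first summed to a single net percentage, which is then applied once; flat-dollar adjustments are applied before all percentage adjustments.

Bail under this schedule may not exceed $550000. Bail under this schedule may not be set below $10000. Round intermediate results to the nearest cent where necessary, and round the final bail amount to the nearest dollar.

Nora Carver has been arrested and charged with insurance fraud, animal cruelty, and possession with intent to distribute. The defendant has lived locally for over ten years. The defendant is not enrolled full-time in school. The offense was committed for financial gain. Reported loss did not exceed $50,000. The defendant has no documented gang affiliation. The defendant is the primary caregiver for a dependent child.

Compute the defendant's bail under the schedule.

Base amounts from the schedule: insurance fraud $9800; animal cruelty $32200; possession with intent to distribute $31400.
Stacking rule: highest base plus 75% of each additional charge. Highest is animal cruelty at $32200. Additional: $9800 × 75% = $7350; $31400 × 75% = $23550. Combined base = $32200 + $30900 = $63100.
Defendant is the primary caregiver for a dependent (−$20250 flat): $63100 − $20250 = $42850.
Offense was committed for financial gain (+$7250 flat): $42850 + $7250 = $50100.
Continuous local residence of ten or more years (−35%): $50100 × 0.65 = $32565.
$32565 is within the $550000 maximum.
$32565 is at or above the $10000 minimum.

$32565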